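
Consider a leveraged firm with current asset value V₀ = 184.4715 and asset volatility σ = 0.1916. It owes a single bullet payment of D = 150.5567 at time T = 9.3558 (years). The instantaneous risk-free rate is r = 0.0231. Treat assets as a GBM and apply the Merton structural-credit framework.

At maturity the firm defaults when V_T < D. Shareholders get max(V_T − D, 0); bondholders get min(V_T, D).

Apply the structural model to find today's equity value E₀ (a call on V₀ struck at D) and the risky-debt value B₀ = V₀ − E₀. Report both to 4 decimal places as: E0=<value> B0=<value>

E0=75.0848 B0=109.3867

Work the structural quantities from V₀ = 184.4715 against face 150.5567:
d₁ = [ln(V₀/D) + (r + σ²/2)T] / (σ√T)
   = [ln(184.4715/150.5567) + (0.0231 + 0.5·0.1916²)·9.3558] / (0.1916·√9.3558)
   = [0.203155 + 0.387847] / 0.586052 = 1.008448
d₂ = d₁ − σ√T = 1.008448 − 0.586052 = 0.422396
N(d₁) = 0.843380,  N(d₂) = 0.663632,  e^(−rT) = 0.805639
E₀ = V₀·N(d₁) − D·e^(−rT)·N(d₂)
   = 184.4715·0.843380 − 150.5567·0.805639·0.663632 = 75.084759
B₀ = V₀ − E₀ = 184.4715 − 75.084759 = 109.386741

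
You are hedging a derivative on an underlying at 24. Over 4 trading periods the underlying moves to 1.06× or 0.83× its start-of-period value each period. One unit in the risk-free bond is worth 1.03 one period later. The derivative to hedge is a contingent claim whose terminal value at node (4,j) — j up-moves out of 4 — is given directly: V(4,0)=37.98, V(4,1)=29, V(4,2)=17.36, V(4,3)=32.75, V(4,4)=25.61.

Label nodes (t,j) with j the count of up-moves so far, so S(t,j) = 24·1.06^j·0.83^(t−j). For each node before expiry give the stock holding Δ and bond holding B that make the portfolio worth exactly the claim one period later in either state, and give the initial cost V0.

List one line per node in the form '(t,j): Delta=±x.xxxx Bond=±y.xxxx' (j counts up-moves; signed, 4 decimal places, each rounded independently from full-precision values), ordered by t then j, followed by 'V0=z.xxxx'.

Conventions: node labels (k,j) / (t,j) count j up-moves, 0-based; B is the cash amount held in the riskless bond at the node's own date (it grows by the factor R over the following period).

The replicating-portfolio and risk-neutral prices coincide; use p* = (1.03−0.83)/(1.06−0.83) = 0.8696 for the latter.
At maturity the claim pays: V(4,0)=37.9800, V(4,1)=29.0000, V(4,2)=17.3600, V(4,3)=32.7500, V(4,4)=25.6100
Node (3,0) S=13.7229: V=(p*·29.0000+(1−p*)·37.9800)/1.03=29.2925; Δ=(29.0000−37.9800)/(14.5463−11.3900)=-2.8451; B=V−Δ·S=68.3360
Node (3,1) S=17.5256: V=(p*·17.3600+(1−p*)·29.0000)/1.03=18.3284; Δ=(17.3600−29.0000)/(18.5772−14.5463)=-2.8877; B=V−Δ·S=68.9371
Node (3,2) S=22.3821: V=(p*·32.7500+(1−p*)·17.3600)/1.03=29.8472; Δ=(32.7500−17.3600)/(23.7250−18.5772)=2.9896; B=V−Δ·S=-37.0659
Node (3,3) S=28.5844: V=(p*·25.6100+(1−p*)·32.7500)/1.03=25.7683; Δ=(25.6100−32.7500)/(30.2994−23.7250)=-1.0860; B=V−Δ·S=56.8117
Node (2,0) S=16.5336: V=(p*·18.3284+(1−p*)·29.2925)/1.03=19.1830; Δ=(18.3284−29.2925)/(17.5256−13.7229)=-2.8832; B=V−Δ·S=66.8531
Node (2,1) S=21.1152: V=(p*·29.8472+(1−p*)·18.3284)/1.03=27.5192; Δ=(29.8472−18.3284)/(22.3821−17.5256)=2.3718; B=V−Δ·S=-22.5625
Node (2,2) S=26.9664: V=(p*·25.7683+(1−p*)·29.8472)/1.03=25.5343; Δ=(25.7683−29.8472)/(28.5844−22.3821)=-0.6577; B=V−Δ·S=43.2688
Node (1,0) S=19.9200: V=(p*·27.5192+(1−p*)·19.1830)/1.03=25.6620; Δ=(27.5192−19.1830)/(21.1152−16.5336)=1.8195; B=V−Δ·S=-10.5821
Node (1,1) S=25.4400: V=(p*·25.5343+(1−p*)·27.5192)/1.03=25.0419; Δ=(25.5343−27.5192)/(26.9664−21.1152)=-0.3392; B=V−Δ·S=33.6719
Node (0,0) S=24.0000: V=(p*·25.0419+(1−p*)·25.6620)/1.03=24.3911; Δ=(25.0419−25.6620)/(25.4400−19.9200)=-0.1123; B=V−Δ·S=27.0870
Check: Δ(0,0)·S0 + B(0,0) = 24.3911 = V0.

(0,0): Delta=-0.1123 Bond=27.0870
(1,0): Delta=1.8195 Bond=-10.5821
(1,1): Delta=-0.3392 Bond=33.6719
(2,0): Delta=-2.8832 Bond=66.8531
(2,1): Delta=2.3718 Bond=-22.5625
(2,2): Delta=-0.6577 Bond=43.2688
(3,0): Delta=-2.8451 Bond=68.3360
(3,1): Delta=-2.8877 Bond=68.9371
(3,2): Delta=2.9896 Bond=-37.0659
(3,3): Delta=-1.0860 Bond=56.8117
V0=24.3911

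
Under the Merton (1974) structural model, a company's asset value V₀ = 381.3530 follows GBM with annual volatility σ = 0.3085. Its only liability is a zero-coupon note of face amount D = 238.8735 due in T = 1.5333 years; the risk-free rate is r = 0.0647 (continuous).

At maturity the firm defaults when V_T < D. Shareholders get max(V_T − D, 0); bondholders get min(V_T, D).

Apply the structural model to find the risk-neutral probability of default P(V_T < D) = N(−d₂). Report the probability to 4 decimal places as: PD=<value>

PD=0.0980

Apply the equity-as-call identities (strike 238.8735, horizon 1.5333 years):
d₁ = [ln(V₀/D) + (r + σ²/2)T] / (σ√T)
   = [ln(381.3530/238.8735) + (0.0647 + 0.5·0.3085²)·1.5333] / (0.3085·√1.5333)
   = [0.467791 + 0.172168] / 0.382005 = 1.675266
d₂ = d₁ − σ√T = 1.675266 − 0.382005 = 1.293262
risk-neutral PD = N(−d₂) = N(-1.293262) = 0.097960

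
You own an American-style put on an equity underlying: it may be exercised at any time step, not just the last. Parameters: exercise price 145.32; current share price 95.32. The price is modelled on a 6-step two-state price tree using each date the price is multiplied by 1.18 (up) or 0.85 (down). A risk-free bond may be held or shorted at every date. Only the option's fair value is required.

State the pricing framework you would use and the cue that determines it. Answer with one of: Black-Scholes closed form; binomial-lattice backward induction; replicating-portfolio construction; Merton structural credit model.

Key observation: the exercise right at every one of the 6 steps is what matters: each node needs max(145.32 − S, continuation), which only the stepwise tree valuation starting from spot 95.32 delivers.

framework: binomial-lattice backward induction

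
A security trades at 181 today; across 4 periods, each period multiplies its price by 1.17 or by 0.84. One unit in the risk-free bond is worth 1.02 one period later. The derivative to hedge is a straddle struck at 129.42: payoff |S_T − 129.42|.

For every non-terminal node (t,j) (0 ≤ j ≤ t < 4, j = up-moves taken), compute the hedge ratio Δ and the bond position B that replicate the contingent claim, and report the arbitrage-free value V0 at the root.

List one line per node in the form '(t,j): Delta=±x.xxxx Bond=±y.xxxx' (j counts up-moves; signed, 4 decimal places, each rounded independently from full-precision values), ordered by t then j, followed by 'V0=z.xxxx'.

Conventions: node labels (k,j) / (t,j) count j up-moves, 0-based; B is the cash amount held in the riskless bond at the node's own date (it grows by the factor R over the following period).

(0,0): Delta=0.8535 Bond=-88.4620
(1,0): Delta=0.6456 Bond=-58.6283
(1,1): Delta=0.9778 Bond=-116.5669
(2,0): Delta=0.1523 Bond=3.2014
(2,1): Delta=0.9407 Bond=-112.3028
(2,2): Delta=1.0000 Bond=-124.3945
(3,0): Delta=-1.0000 Bond=126.8824
(3,1): Delta=0.8417 Bond=-99.7487
(3,2): Delta=1.0000 Bond=-126.8824
(3,3): Delta=1.0000 Bond=-126.8824
V0=66.0138

Arbitrage-free pricing uses the up-move probability p* = (R−d)/(u−d) = 0.5455, discounting each step at R = 1.02.
Expiry values: V(4,0)=39.3053, V(4,1)=3.9031, V(4,2)=45.4071, V(4,3)=114.0892, V(4,4)=209.7536
  t=3,j=0: stock 107.2794 → up 125.5169 (V=3.9031), down 90.1147 (V=39.3053). Price 19.6029; hedge Δ=-1.0000, bond B=126.8824.
  t=3,j=1: stock 149.4249 → up 174.8271 (V=45.4071), down 125.5169 (V=3.9031). Price 26.0212; hedge Δ=0.8417, bond B=-99.7487.
  t=3,j=2: stock 208.1276 → up 243.5092 (V=114.0892), down 174.8271 (V=45.4071). Price 81.2452; hedge Δ=1.0000, bond B=-126.8824.
  t=3,j=3: stock 289.8920 → up 339.1736 (V=209.7536), down 243.5092 (V=114.0892). Price 163.0096; hedge Δ=1.0000, bond B=-126.8824.
  t=2,j=0: stock 127.7136 → up 149.4249 (V=26.0212), down 107.2794 (V=19.6029). Price 22.6508; hedge Δ=0.1523, bond B=3.2014.
  t=2,j=1: stock 177.8868 → up 208.1276 (V=81.2452), down 149.4249 (V=26.0212). Price 55.0425; hedge Δ=0.9407, bond B=-112.3028.
  t=2,j=2: stock 247.7709 → up 289.8920 (V=163.0096), down 208.1276 (V=81.2452). Price 123.3764; hedge Δ=1.0000, bond B=-124.3945.
  t=1,j=0: stock 152.0400 → up 177.8868 (V=55.0425), down 127.7136 (V=22.6508). Price 39.5285; hedge Δ=0.6456, bond B=-58.6283.
  t=1,j=1: stock 211.7700 → up 247.7709 (V=123.3764), down 177.8868 (V=55.0425). Price 90.5055; hedge Δ=0.9778, bond B=-116.5669.
  t=0,j=0: stock 181.0000 → up 211.7700 (V=90.5055), down 152.0400 (V=39.5285). Price 66.0138; hedge Δ=0.8535, bond B=-88.4620.
As a check, the time-0 holding Δ(0,0)·S0 + B(0,0) comes to 66.0138 — exactly V0.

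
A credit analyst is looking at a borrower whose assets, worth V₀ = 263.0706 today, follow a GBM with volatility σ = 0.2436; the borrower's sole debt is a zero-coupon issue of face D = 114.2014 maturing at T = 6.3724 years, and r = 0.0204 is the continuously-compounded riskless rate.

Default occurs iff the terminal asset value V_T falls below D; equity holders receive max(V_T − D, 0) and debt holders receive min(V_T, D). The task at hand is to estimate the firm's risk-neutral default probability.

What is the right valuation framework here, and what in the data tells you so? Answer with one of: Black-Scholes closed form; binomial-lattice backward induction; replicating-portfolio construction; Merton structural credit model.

framework: Merton structural credit model

Key observation: with the firm-asset dynamics (V₀ = 263.0706) and a single zero-coupon liability of face 114.2014 given, debt value, spread, and default probability all derive from the option view of the balance sheet.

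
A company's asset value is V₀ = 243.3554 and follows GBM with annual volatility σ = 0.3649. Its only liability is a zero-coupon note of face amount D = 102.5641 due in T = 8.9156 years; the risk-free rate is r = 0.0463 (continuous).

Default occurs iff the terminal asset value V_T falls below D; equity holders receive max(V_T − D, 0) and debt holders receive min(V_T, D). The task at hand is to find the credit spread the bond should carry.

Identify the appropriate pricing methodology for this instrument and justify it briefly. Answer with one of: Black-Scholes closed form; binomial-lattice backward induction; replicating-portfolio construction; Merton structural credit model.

Key observation: the asked-for credit quantity lives on the firm's capital structure — asset value, asset volatility, debt face 102.5641 — which is the structural model's domain.

framework: Merton structural credit model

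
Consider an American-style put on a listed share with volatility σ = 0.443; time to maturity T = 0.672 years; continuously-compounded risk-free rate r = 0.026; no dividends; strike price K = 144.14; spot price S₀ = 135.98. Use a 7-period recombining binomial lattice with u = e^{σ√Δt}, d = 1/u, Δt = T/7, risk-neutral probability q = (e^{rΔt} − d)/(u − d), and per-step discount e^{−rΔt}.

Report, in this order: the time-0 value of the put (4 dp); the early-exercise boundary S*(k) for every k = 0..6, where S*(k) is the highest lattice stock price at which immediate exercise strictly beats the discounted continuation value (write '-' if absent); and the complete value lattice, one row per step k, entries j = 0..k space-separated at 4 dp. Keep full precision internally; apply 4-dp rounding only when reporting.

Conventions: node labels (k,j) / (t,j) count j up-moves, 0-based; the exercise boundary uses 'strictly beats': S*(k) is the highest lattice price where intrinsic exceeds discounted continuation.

price = 23.6548
boundary = - - - 90.0831 78.5294 90.0831 103.3365
tree:
23.6548
32.2976 14.2197
42.6094 21.0619 6.7264
54.0569 30.1718 11.0964 1.9282
65.6106 41.4520 17.8537 3.6807 0.0000
75.6824 54.0569 27.7280 7.0259 0.0000 0.0000
84.4624 65.6106 40.8035 13.4113 0.0000 0.0000 0.0000
92.1164 75.6824 54.0569 25.6001 0.0000 0.0000 0.0000 0.0000

Δt=0.09600  u=1.14712  d=0.87174  q=0.47481  discount=0.99751
step 7 (expiry): payoffs max(K−S,0) = 92.1164 75.6824 54.0569 25.6001 0.0000 0.0000 0.0000 0.0000
step 6: (k=6,j=0): S=59.6776, K−S=84.4624, hold=84.1031 ⇒ V=84.4624 exercise | (k=6,j=1): S=78.5294, K−S=65.6106, hold=65.2512 ⇒ V=65.6106 exercise | (k=6,j=2): S=103.3365, K−S=40.8035, hold=40.4442 ⇒ V=40.8035 exercise | (k=6,j=3): S=135.9800, K−S=8.1600, hold=13.4113 ⇒ V=13.4113 continue | (k=6,j=4): S=178.9354, K−S=0.0000, hold=0.0000 ⇒ V=0.0000 continue | (k=6,j=5): S=235.4602, K−S=0.0000, hold=0.0000 ⇒ V=0.0000 continue | (k=6,j=6): S=309.8409, K−S=0.0000, hold=0.0000 ⇒ V=0.0000 continue  boundary S*=103.3365
step 5: (k=5,j=0): S=68.4576, K−S=75.6824, hold=75.3230 ⇒ V=75.6824 exercise | (k=5,j=1): S=90.0831, K−S=54.0569, hold=53.6976 ⇒ V=54.0569 exercise | (k=5,j=2): S=118.5399, K−S=25.6001, hold=27.7280 ⇒ V=27.7280 continue | (k=5,j=3): S=155.9860, K−S=0.0000, hold=7.0259 ⇒ V=7.0259 continue | (k=5,j=4): S=205.2612, K−S=0.0000, hold=0.0000 ⇒ V=0.0000 continue | (k=5,j=5): S=270.1022, K−S=0.0000, hold=0.0000 ⇒ V=0.0000 continue  boundary S*=90.0831
step 4: (k=4,j=0): S=78.5294, K−S=65.6106, hold=65.2512 ⇒ V=65.6106 exercise | (k=4,j=1): S=103.3365, K−S=40.8035, hold=41.4520 ⇒ V=41.4520 continue | (k=4,j=2): S=135.9800, K−S=8.1600, hold=17.8537 ⇒ V=17.8537 continue | (k=4,j=3): S=178.9354, K−S=0.0000, hold=3.6807 ⇒ V=3.6807 continue | (k=4,j=4): S=235.4602, K−S=0.0000, hold=0.0000 ⇒ V=0.0000 continue  boundary S*=78.5294
step 3: (k=3,j=0): S=90.0831, K−S=54.0569, hold=54.0048 ⇒ V=54.0569 exercise | (k=3,j=1): S=118.5399, K−S=25.6001, hold=30.1718 ⇒ V=30.1718 continue | (k=3,j=2): S=155.9860, K−S=0.0000, hold=11.0964 ⇒ V=11.0964 continue | (k=3,j=3): S=205.2612, K−S=0.0000, hold=1.9282 ⇒ V=1.9282 continue  boundary S*=90.0831
step 2: (k=2,j=0): S=103.3365, K−S=40.8035, hold=42.6094 ⇒ V=42.6094 continue | (k=2,j=1): S=135.9800, K−S=8.1600, hold=21.0619 ⇒ V=21.0619 continue | (k=2,j=2): S=178.9354, K−S=0.0000, hold=6.7264 ⇒ V=6.7264 continue  boundary S*=-
step 1: (k=1,j=0): S=118.5399, K−S=25.6001, hold=32.2976 ⇒ V=32.2976 continue | (k=1,j=1): S=155.9860, K−S=0.0000, hold=14.2197 ⇒ V=14.2197 continue  boundary S*=-
step 0: (k=0,j=0): S=135.9800, K−S=8.1600, hold=23.6548 ⇒ V=23.6548 continue  boundary S*=-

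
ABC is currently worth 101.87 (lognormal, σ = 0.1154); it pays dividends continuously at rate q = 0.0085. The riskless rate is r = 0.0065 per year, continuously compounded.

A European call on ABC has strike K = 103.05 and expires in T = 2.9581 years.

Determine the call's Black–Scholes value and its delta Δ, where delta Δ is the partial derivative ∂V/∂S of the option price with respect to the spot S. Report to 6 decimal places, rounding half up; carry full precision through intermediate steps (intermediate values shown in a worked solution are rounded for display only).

price = 7.079009
Δ = 0.492022

σ√T = 0.1154·√2.9581 = 0.198478
d₁ = (ln(S/K) + (r−q+σ²/2)T) / (σ√T) = (ln(101.87/103.05) + (0.0065−0.0085+0.1154²/2)·2.9581) / 0.198478 = (-0.011517 + 0.013781) / 0.198478 = 0.011405
d₂ = d₁ − σ√T = 0.011405 − 0.198478 = -0.187072
e^{−rT} = 0.980956
e^{−qT} = 0.975170
N(d₁) = 0.504550,  N(d₂) = 0.425802
Call price V = S·e^{−qT}·N(d₁) − K·e^{−rT}·N(d₂) = 50.122266 − 43.043257 = 7.079009
Δ = e^{−qT}·N(d₁) = 0.492022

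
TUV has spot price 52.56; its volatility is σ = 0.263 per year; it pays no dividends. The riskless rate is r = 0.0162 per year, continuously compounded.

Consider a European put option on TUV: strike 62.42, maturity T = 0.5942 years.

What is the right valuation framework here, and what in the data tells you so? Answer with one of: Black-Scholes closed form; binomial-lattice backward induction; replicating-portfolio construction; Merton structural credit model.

framework: Black-Scholes closed form

Key observation: a European-exercise option on TUV struck at 62.42 — a GBM underlying with constant parameters — admits an analytic price: the data contain no early exercise, no discrete tree, no debt structure.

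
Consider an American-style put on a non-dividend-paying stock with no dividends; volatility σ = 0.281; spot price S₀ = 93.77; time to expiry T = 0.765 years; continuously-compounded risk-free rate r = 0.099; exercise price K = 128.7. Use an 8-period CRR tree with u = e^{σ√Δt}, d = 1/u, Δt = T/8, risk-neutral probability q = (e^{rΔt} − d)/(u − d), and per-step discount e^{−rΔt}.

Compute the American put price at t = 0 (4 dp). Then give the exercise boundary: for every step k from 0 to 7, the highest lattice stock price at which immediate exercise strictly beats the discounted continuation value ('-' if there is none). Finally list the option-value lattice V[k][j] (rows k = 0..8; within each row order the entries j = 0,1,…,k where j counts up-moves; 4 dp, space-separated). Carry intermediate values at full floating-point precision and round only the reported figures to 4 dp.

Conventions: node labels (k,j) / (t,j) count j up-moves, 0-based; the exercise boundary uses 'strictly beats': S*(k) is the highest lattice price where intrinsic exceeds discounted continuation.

price = 34.9300
boundary = 93.7700 102.2826 93.7700 102.2826 93.7700 102.2826 111.5680 102.2826
tree:
34.9300
42.7341 26.4174
49.8887 34.9300 18.0000
56.4479 42.7341 26.4174 10.9447
62.4611 49.8887 34.9300 17.4284 5.4582
67.9740 56.4479 42.7341 26.4174 9.8620 1.6965
73.0279 62.4611 49.8887 34.9300 17.1320 3.6670 0.0000
77.6613 67.9740 56.4479 42.7341 26.4174 7.9261 0.0000 0.0000
81.9091 73.0279 62.4611 49.8887 34.9300 17.1320 0.0000 0.0000 0.0000

Δt=0.09563  u=1.09078  d=0.91677  q=0.53295  discount=0.99058
step 8 (expiry): payoffs max(K−S,0) = 81.9091 73.0279 62.4611 49.8887 34.9300 17.1320 0.0000 0.0000 0.0000
step 7: (k=7,j=0): S=51.0387, K−S=77.6613, hold=76.4487 ⇒ V=77.6613 exercise | (k=7,j=1): S=60.7260, K−S=67.9740, hold=66.7613 ⇒ V=67.9740 exercise | (k=7,j=2): S=72.2521, K−S=56.4479, hold=55.2352 ⇒ V=56.4479 exercise | (k=7,j=3): S=85.9659, K−S=42.7341, hold=41.5215 ⇒ V=42.7341 exercise | (k=7,j=4): S=102.2826, K−S=26.4174, hold=25.2048 ⇒ V=26.4174 exercise | (k=7,j=5): S=121.6963, K−S=7.0037, hold=7.9261 ⇒ V=7.9261 continue | (k=7,j=6): S=144.7948, K−S=0.0000, hold=0.0000 ⇒ V=0.0000 continue | (k=7,j=7): S=172.2774, K−S=0.0000, hold=0.0000 ⇒ V=0.0000 continue  boundary S*=102.2826
step 6: (k=6,j=0): S=55.6721, K−S=73.0279, hold=71.8153 ⇒ V=73.0279 exercise | (k=6,j=1): S=66.2389, K−S=62.4611, hold=61.2485 ⇒ V=62.4611 exercise | (k=6,j=2): S=78.8113, K−S=49.8887, hold=48.6761 ⇒ V=49.8887 exercise | (k=6,j=3): S=93.7700, K−S=34.9300, hold=33.7174 ⇒ V=34.9300 exercise | (k=6,j=4): S=111.5680, K−S=17.1320, hold=16.4063 ⇒ V=17.1320 exercise | (k=6,j=5): S=132.7440, K−S=0.0000, hold=3.6670 ⇒ V=3.6670 continue | (k=6,j=6): S=157.9394, K−S=0.0000, hold=0.0000 ⇒ V=0.0000 continue  boundary S*=111.5680
step 5: (k=5,j=0): S=60.7260, K−S=67.9740, hold=66.7613 ⇒ V=67.9740 exercise | (k=5,j=1): S=72.2521, K−S=56.4479, hold=55.2352 ⇒ V=56.4479 exercise | (k=5,j=2): S=85.9659, K−S=42.7341, hold=41.5215 ⇒ V=42.7341 exercise | (k=5,j=3): S=102.2826, K−S=26.4174, hold=25.2048 ⇒ V=26.4174 exercise | (k=5,j=4): S=121.6963, K−S=7.0037, hold=9.8620 ⇒ V=9.8620 continue | (k=5,j=5): S=144.7948, K−S=0.0000, hold=1.6965 ⇒ V=1.6965 continue  boundary S*=102.2826
step 4: (k=4,j=0): S=66.2389, K−S=62.4611, hold=61.2485 ⇒ V=62.4611 exercise | (k=4,j=1): S=78.8113, K−S=49.8887, hold=48.6761 ⇒ V=49.8887 exercise | (k=4,j=2): S=93.7700, K−S=34.9300, hold=33.7174 ⇒ V=34.9300 exercise | (k=4,j=3): S=111.5680, K−S=17.1320, hold=17.4284 ⇒ V=17.4284 continue | (k=4,j=4): S=132.7440, K−S=0.0000, hold=5.4582 ⇒ V=5.4582 continue  boundary S*=93.7700
step 3: (k=3,j=0): S=72.2521, K−S=56.4479, hold=55.2352 ⇒ V=56.4479 exercise | (k=3,j=1): S=85.9659, K−S=42.7341, hold=41.5215 ⇒ V=42.7341 exercise | (k=3,j=2): S=102.2826, K−S=26.4174, hold=25.3612 ⇒ V=26.4174 exercise | (k=3,j=3): S=121.6963, K−S=7.0037, hold=10.9447 ⇒ V=10.9447 continue  boundary S*=102.2826
step 2: (k=2,j=0): S=78.8113, K−S=49.8887, hold=48.6761 ⇒ V=49.8887 exercise | (k=2,j=1): S=93.7700, K−S=34.9300, hold=33.7174 ⇒ V=34.9300 exercise | (k=2,j=2): S=111.5680, K−S=17.1320, hold=18.0000 ⇒ V=18.0000 continue  boundary S*=93.7700
step 1: (k=1,j=0): S=85.9659, K−S=42.7341, hold=41.5215 ⇒ V=42.7341 exercise | (k=1,j=1): S=102.2826, K−S=26.4174, hold=25.6630 ⇒ V=26.4174 exercise  boundary S*=102.2826
step 0: (k=0,j=0): S=93.7700, K−S=34.9300, hold=33.7174 ⇒ V=34.9300 exercise  boundary S*=93.7700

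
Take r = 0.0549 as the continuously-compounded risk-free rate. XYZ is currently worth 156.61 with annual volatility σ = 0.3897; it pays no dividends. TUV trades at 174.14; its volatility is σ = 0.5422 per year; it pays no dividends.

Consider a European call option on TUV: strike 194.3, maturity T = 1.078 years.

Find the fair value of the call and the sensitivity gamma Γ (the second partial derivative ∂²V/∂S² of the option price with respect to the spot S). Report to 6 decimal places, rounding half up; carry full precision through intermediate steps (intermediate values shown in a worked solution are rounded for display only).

price = 35.252450
Γ = 0.003995

σ√T = 0.5422·√1.078 = 0.562949
d₁ = (ln(S/K) + (r+σ²/2)T) / (σ√T) = (ln(174.14/194.3) + (0.0549+0.5422²/2)·1.078) / 0.562949 = (-0.109544 + 0.217638) / 0.562949 = 0.192014
d₂ = d₁ − σ√T = 0.192014 − 0.562949 = -0.370935
e^{−rT} = 0.942535
N(d₁) = 0.576134,  N(d₂) = 0.355343
Call price V = S·N(d₁) − K·e^{−rT}·N(d₂) = 100.328046 − 65.075596 = 35.252450
φ(d₁) = (1/√(2π))·e^{−d₁²/2} = 0.391655
Γ = φ(d₁) / (S·σ·√T) = 0.003995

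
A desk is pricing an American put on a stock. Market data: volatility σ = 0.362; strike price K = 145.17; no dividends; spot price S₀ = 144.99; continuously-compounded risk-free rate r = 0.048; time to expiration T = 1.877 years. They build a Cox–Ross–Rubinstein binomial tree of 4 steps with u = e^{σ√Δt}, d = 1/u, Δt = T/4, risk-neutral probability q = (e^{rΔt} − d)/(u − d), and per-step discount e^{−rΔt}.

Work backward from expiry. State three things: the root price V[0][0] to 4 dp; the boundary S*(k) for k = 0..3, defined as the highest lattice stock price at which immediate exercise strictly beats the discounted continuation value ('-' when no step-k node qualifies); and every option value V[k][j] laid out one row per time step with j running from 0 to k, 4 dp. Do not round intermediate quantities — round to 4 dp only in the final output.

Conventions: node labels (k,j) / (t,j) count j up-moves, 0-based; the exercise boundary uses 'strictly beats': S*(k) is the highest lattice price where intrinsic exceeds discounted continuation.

params: Δt=0.46925 u=1.28143 d=0.78038 q=0.48379 e^(-rΔt)=0.97773
t_4 payoffs: 91.3977 56.8725 0.1800 0.0000 0.0000
t_3: node(3,0) S=68.9054 payoff=76.2646 vs cont=73.0313 → 76.2646 [stop]  node(3,1) S=113.1470 payoff=32.0230 vs cont=28.7897 → 32.0230 [stop]  node(3,2) S=185.7945 payoff=0.0000 vs cont=0.0908 → 0.0908 [wait]  node(3,3) S=305.0863 payoff=0.0000 vs cont=0.0000 → 0.0000 [wait]  ⇒ S*(3)=113.1470
t_2: node(2,0) S=88.2975 payoff=56.8725 vs cont=53.6393 → 56.8725 [stop]  node(2,1) S=144.9900 payoff=0.1800 vs cont=16.2055 → 16.2055 [wait]  node(2,2) S=238.0827 payoff=0.0000 vs cont=0.0459 → 0.0459 [wait]  ⇒ S*(2)=88.2975
t_1: node(1,0) S=113.1470 payoff=32.0230 vs cont=36.3699 → 36.3699 [wait]  node(1,1) S=185.7945 payoff=0.0000 vs cont=8.2009 → 8.2009 [wait]  ⇒ S*(1)=-
t_0: node(0,0) S=144.9900 payoff=0.1800 vs cont=22.2357 → 22.2357 [wait]  ⇒ S*(0)=-

price = 22.2357
boundary = - - 88.2975 113.1470
tree:
22.2357
36.3699 8.2009
56.8725 16.2055 0.0459
76.2646 32.0230 0.0908 0.0000
91.3977 56.8725 0.1800 0.0000 0.0000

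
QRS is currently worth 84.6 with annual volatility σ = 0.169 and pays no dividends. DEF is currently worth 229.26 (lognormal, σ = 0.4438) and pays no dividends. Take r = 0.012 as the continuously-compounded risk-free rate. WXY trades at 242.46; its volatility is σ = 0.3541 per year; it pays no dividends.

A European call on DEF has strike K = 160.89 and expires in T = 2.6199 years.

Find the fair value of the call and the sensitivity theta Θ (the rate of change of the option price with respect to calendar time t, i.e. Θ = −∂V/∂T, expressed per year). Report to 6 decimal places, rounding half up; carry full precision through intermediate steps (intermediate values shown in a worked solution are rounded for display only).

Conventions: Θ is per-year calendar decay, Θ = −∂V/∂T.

σ√T = 0.4438·√2.6199 = 0.718339
d₁ = (ln(S/K) + (r+σ²/2)T) / (σ√T) = (ln(229.26/160.89) + (0.012+0.4438²/2)·2.6199) / 0.718339 = (0.354136 + 0.289445) / 0.718339 = 0.895928
d₂ = d₁ − σ√T = 0.895928 − 0.718339 = 0.177589
e^{−rT} = 0.969050
N(d₁) = 0.814854,  N(d₂) = 0.570477
Call price V = S·N(d₁) − K·e^{−rT}·N(d₂) = 186.813518 − 88.943350 = 97.870168
φ(d₁) = (1/√(2π))·e^{−d₁²/2} = 0.267060
Θ = −S·φ(d₁)·σ/(2√T) − r·K·e^{−rT}·N(d₂) = −8.393673 − 1.067320 = -9.460993

price = 97.870168
Θ = -9.460993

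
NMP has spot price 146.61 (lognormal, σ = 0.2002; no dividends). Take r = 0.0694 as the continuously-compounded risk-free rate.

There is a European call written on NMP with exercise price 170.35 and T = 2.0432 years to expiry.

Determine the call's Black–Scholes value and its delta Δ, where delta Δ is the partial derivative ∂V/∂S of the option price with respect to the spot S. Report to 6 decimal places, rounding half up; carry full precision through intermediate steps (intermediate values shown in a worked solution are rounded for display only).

σ√T = 0.2002·√2.0432 = 0.286167
d₁ = (ln(S/K) + (r+σ²/2)T) / (σ√T) = (ln(146.61/170.35) + (0.0694+0.2002²/2)·2.0432) / 0.286167 = (-0.150079 + 0.182744) / 0.286167 = 0.114146
d₂ = d₁ − σ√T = 0.114146 − 0.286167 = -0.172021
e^{−rT} = 0.867796
N(d₁) = 0.545439,  N(d₂) = 0.431710
Call price V = S·N(d₁) − K·e^{−rT}·N(d₂) = 79.966785 − 63.819367 = 16.147418
Δ = N(d₁) = 0.545439

price = 16.147418
Δ = 0.545439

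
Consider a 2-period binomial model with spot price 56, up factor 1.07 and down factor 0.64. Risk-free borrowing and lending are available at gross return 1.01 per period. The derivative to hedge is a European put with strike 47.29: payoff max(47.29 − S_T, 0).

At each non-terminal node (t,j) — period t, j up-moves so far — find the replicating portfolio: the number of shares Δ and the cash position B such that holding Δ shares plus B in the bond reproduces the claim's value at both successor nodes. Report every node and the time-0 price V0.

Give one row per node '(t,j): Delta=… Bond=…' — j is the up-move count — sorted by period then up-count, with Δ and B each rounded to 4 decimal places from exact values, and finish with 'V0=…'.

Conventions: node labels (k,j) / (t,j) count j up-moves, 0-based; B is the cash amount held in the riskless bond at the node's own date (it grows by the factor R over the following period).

No-arbitrage ⇒ martingale measure with p* = (R−d)/(u−d) = 0.8605.
Terminal payoffs: V(2,0)=24.3524, V(2,1)=8.9412, V(2,2)=0.0000
(1,0): S=35.8400. Δ = (V_up−V_dn)/(S_up−S_dn) = (8.9412−24.3524)/(38.3488−22.9376) = -1.0000. V = [p*·8.9412 + (1−p*)·24.3524]/1.01 = 10.9818. B = V − Δ·S = 46.8218.
(1,1): S=59.9200. Δ = (V_up−V_dn)/(S_up−S_dn) = (0.0000−8.9412)/(64.1144−38.3488) = -0.3470. V = [p*·0.0000 + (1−p*)·8.9412]/1.01 = 1.2353. B = V − Δ·S = 22.0287.
(0,0): S=56.0000. Δ = (V_up−V_dn)/(S_up−S_dn) = (1.2353−10.9818)/(59.9200−35.8400) = -0.4048. V = [p*·1.2353 + (1−p*)·10.9818]/1.01 = 2.5695. B = V − Δ·S = 25.2359.
Check: Δ(0,0)·S0 + B(0,0) = 2.5695 = V0.

(0,0): Delta=-0.4048 Bond=25.2359
(1,0): Delta=-1.0000 Bond=46.8218
(1,1): Delta=-0.3470 Bond=22.0287
V0=2.5695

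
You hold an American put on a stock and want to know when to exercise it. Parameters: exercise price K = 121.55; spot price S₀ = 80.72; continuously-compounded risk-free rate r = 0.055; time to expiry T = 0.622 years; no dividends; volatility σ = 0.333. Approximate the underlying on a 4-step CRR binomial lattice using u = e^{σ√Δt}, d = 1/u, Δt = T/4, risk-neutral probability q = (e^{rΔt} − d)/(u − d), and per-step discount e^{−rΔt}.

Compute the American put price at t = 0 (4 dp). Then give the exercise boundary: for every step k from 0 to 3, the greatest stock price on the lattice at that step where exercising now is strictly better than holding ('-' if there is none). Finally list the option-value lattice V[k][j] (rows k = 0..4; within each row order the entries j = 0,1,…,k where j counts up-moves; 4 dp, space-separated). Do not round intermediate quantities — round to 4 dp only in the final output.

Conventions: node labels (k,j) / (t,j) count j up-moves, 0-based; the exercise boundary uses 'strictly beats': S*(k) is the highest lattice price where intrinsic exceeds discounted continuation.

price = 40.8300
boundary = 80.7200 70.7868 80.7200 92.0471
tree:
40.8300
50.7632 29.5188
59.4740 40.8300 18.7071
67.1129 50.7632 29.5029 8.2254
73.8118 59.4740 40.8300 16.5864 0.0000

Δt=0.15550, u=1.14033, d=0.87694, q=0.49983, disc=e^(-rΔt)=0.99148
k=4 terminal: V=max(K-S,0) → 73.8118 59.4740 40.8300 16.5864 0.0000
k=3: j=0 S=54.4371 intr=67.1129 cont=66.0778 V=67.1129[EX]; j=1 S=70.7868 intr=50.7632 cont=49.7281 V=50.7632[EX]; j=2 S=92.0471 intr=29.5029 cont=28.4678 V=29.5029[EX]; j=3 S=119.6926 intr=1.8574 cont=8.2254 V=8.2254[hold]  S*(3)=92.0471
k=2: j=0 S=62.0760 intr=59.4740 cont=58.4389 V=59.4740[EX]; j=1 S=80.7200 intr=40.8300 cont=39.7949 V=40.8300[EX]; j=2 S=104.9636 intr=16.5864 cont=18.7071 V=18.7071[hold]  S*(2)=80.7200
k=1: j=0 S=70.7868 intr=50.7632 cont=49.7281 V=50.7632[EX]; j=1 S=92.0471 intr=29.5029 cont=29.5188 V=29.5188[hold]  S*(1)=70.7868
k=0: j=0 S=80.7200 intr=40.8300 cont=39.8027 V=40.8300[EX]  S*(0)=80.7200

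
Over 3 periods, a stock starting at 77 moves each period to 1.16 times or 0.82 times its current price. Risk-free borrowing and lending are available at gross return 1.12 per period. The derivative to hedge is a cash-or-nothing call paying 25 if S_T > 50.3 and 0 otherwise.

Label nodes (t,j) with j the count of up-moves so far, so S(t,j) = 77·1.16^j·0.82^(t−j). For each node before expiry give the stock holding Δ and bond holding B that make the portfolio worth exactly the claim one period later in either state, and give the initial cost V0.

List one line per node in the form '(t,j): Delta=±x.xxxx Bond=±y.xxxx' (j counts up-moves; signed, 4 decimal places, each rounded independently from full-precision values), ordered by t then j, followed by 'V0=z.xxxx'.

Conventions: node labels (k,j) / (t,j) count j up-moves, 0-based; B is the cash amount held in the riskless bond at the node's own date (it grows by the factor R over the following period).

No-arbitrage ⇒ martingale measure with p* = (R−d)/(u−d) = 0.8824.
Expiry values: V(3,0)=0.0000, V(3,1)=25.0000, V(3,2)=25.0000, V(3,3)=25.0000
  t=2,j=0: stock 51.7748 → up 60.0588 (V=25.0000), down 42.4553 (V=0.0000). Price 19.6954; hedge Δ=1.4202, bond B=-53.8340.
  t=2,j=1: stock 73.2424 → up 84.9612 (V=25.0000), down 60.0588 (V=25.0000). Price 22.3214; hedge Δ=0.0000, bond B=22.3214.
  t=2,j=2: stock 103.6112 → up 120.1890 (V=25.0000), down 84.9612 (V=25.0000). Price 22.3214; hedge Δ=0.0000, bond B=22.3214.
  t=1,j=0: stock 63.1400 → up 73.2424 (V=22.3214), down 51.7748 (V=19.6954). Price 19.6540; hedge Δ=0.1223, bond B=11.9303.
  t=1,j=1: stock 89.3200 → up 103.6112 (V=22.3214), down 73.2424 (V=22.3214). Price 19.9298; hedge Δ=0.0000, bond B=19.9298.
  t=0,j=0: stock 77.0000 → up 89.3200 (V=19.9298), down 63.1400 (V=19.6540). Price 17.7655; hedge Δ=0.0105, bond B=16.9542.
As a check, the time-0 holding Δ(0,0)·S0 + B(0,0) comes to 17.7655 — exactly V0.

(0,0): Delta=0.0105 Bond=16.9542
(1,0): Delta=0.1223 Bond=11.9303
(1,1): Delta=0.0000 Bond=19.9298
(2,0): Delta=1.4202 Bond=-53.8340
(2,1): Delta=0.0000 Bond=22.3214
(2,2): Delta=0.0000 Bond=22.3214
V0=17.7655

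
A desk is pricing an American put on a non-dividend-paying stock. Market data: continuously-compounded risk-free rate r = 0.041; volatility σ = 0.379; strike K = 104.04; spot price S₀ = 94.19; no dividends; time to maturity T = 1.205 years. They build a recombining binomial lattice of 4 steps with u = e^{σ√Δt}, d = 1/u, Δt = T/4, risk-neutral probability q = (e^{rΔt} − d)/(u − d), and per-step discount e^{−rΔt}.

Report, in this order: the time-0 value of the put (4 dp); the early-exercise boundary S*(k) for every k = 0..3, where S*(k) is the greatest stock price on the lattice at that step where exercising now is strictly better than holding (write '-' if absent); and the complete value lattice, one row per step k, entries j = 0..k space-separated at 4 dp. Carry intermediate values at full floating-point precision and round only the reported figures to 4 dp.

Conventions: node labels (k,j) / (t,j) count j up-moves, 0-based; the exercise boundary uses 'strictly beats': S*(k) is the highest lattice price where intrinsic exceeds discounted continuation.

price = 19.8131
boundary = - - 62.1329 76.5003
tree:
19.8131
29.4490 9.7987
41.9071 16.6013 2.6201
53.5761 27.5397 5.0801 0.0000
63.0537 41.9071 9.8500 0.0000 0.0000

Δt=0.30125  u=1.23124  d=0.81219  q=0.47784  discount=0.98772
step 4 (expiry): payoffs max(K−S,0) = 63.0537 41.9071 9.8500 0.0000 0.0000
step 3: (k=3,j=0): S=50.4639, K−S=53.5761, hold=52.2990 ⇒ V=53.5761 exercise | (k=3,j=1): S=76.5003, K−S=27.5397, hold=26.2625 ⇒ V=27.5397 exercise | (k=3,j=2): S=115.9702, K−S=0.0000, hold=5.0801 ⇒ V=5.0801 continue | (k=3,j=3): S=175.8042, K−S=0.0000, hold=0.0000 ⇒ V=0.0000 continue  boundary S*=76.5003
step 2: (k=2,j=0): S=62.1329, K−S=41.9071, hold=40.6299 ⇒ V=41.9071 exercise | (k=2,j=1): S=94.1900, K−S=9.8500, hold=16.6013 ⇒ V=16.6013 continue | (k=2,j=2): S=142.7867, K−S=0.0000, hold=2.6201 ⇒ V=2.6201 continue  boundary S*=62.1329
step 1: (k=1,j=0): S=76.5003, K−S=27.5397, hold=29.4490 ⇒ V=29.4490 continue | (k=1,j=1): S=115.9702, K−S=0.0000, hold=9.7987 ⇒ V=9.7987 continue  boundary S*=-
step 0: (k=0,j=0): S=94.1900, K−S=9.8500, hold=19.8131 ⇒ V=19.8131 continue  boundary S*=-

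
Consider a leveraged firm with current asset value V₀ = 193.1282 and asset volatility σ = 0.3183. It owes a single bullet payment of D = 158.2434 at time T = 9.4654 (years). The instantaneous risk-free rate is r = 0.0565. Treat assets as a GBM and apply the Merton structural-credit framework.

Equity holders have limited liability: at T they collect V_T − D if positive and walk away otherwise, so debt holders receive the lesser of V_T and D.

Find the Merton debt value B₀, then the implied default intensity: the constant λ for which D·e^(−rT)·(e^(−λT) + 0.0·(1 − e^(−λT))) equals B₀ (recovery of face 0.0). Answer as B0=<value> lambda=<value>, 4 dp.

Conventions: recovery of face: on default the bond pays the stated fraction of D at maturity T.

B0=76.6411 lambda=0.0201

Work the structural quantities from V₀ = 193.1282 against face 158.2434:
d₁ = [ln(V₀/D) + (r + σ²/2)T] / (σ√T)
   = [ln(193.1282/158.2434) + (0.0565 + 0.5·0.3183²)·9.4654] / (0.3183·√9.4654)
   = [0.199220 + 1.014288] / 0.979278 = 1.239186
d₂ = d₁ − σ√T = 1.239186 − 0.979278 = 0.259908
N(d₁) = 0.892362,  N(d₂) = 0.602533,  e^(−rT) = 0.585789
E₀ = V₀·N(d₁) − D·e^(−rT)·N(d₂)
   = 193.1282·0.892362 − 158.2434·0.585789·0.602533 = 116.487074
B₀ = V₀ − E₀ = 193.1282 − 116.487074 = 76.641126
e^(−λT) = (B₀·e^(rT)/D − 0)/(1 − 0) = (76.6411·1.707098/158.2434 − 0)/1 = 0.82678899
λ = −ln(0.82678899)/9.4654 = 0.020095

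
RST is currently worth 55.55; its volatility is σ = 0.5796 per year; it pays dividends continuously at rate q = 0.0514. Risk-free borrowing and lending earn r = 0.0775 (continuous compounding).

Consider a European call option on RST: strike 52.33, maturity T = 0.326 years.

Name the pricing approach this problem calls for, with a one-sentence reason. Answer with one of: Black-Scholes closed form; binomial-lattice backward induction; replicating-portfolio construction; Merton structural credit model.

framework: Black-Scholes closed form

Key observation: the strike-52.33 call on RST is European-exercise on a continuously-modelled lognormal underlying, so its value is a single closed-form evaluation.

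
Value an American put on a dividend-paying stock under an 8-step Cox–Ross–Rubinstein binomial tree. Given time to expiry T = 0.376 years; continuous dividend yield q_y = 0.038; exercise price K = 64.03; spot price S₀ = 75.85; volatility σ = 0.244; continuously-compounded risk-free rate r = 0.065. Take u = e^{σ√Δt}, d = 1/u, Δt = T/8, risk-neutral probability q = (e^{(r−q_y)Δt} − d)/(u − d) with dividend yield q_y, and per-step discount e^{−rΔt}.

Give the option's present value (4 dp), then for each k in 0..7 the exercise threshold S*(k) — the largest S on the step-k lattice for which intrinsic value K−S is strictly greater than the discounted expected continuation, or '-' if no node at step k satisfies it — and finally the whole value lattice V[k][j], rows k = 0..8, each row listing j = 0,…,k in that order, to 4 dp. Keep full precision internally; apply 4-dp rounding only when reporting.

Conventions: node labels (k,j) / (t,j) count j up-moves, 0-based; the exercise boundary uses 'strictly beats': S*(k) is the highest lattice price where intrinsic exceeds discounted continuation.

params: Δt=0.04700 u=1.05432 d=0.94848 q=0.49878 e^(-rΔt)=0.99695
t_8 payoffs: 14.3514 8.8075 2.6450 0.0000 0.0000 0.0000 0.0000 0.0000 0.0000
t_7: node(7,0) S=52.3772 payoff=11.6528 vs cont=11.5509 → 11.6528 [stop]  node(7,1) S=58.2223 payoff=5.8077 vs cont=5.7163 → 5.8077 [stop]  node(7,2) S=64.7196 payoff=0.0000 vs cont=1.3217 → 1.3217 [wait]  node(7,3) S=71.9420 payoff=0.0000 vs cont=0.0000 → 0.0000 [wait]  node(7,4) S=79.9703 payoff=0.0000 vs cont=0.0000 → 0.0000 [wait]  node(7,5) S=88.8946 payoff=0.0000 vs cont=0.0000 → 0.0000 [wait]  node(7,6) S=98.8148 payoff=0.0000 vs cont=0.0000 → 0.0000 [wait]  node(7,7) S=109.8420 payoff=0.0000 vs cont=0.0000 → 0.0000 [wait]  ⇒ S*(7)=58.2223
t_6: node(6,0) S=55.2225 payoff=8.8075 vs cont=8.7107 → 8.8075 [stop]  node(6,1) S=61.3850 payoff=2.6450 vs cont=3.5593 → 3.5593 [wait]  node(6,2) S=68.2353 payoff=0.0000 vs cont=0.6604 → 0.6604 [wait]  node(6,3) S=75.8500 payoff=0.0000 vs cont=0.0000 → 0.0000 [wait]  node(6,4) S=84.3145 payoff=0.0000 vs cont=0.0000 → 0.0000 [wait]  node(6,5) S=93.7235 payoff=0.0000 vs cont=0.0000 → 0.0000 [wait]  node(6,6) S=104.1826 payoff=0.0000 vs cont=0.0000 → 0.0000 [wait]  ⇒ S*(6)=55.2225
t_5: node(5,0) S=58.2223 payoff=5.8077 vs cont=6.1710 → 6.1710 [wait]  node(5,1) S=64.7196 payoff=0.0000 vs cont=2.1070 → 2.1070 [wait]  node(5,2) S=71.9420 payoff=0.0000 vs cont=0.3300 → 0.3300 [wait]  node(5,3) S=79.9703 payoff=0.0000 vs cont=0.0000 → 0.0000 [wait]  node(5,4) S=88.8946 payoff=0.0000 vs cont=0.0000 → 0.0000 [wait]  node(5,5) S=98.8148 payoff=0.0000 vs cont=0.0000 → 0.0000 [wait]  ⇒ S*(5)=-
t_4: node(4,0) S=61.3850 payoff=2.6450 vs cont=4.1313 → 4.1313 [wait]  node(4,1) S=68.2353 payoff=0.0000 vs cont=1.2169 → 1.2169 [wait]  node(4,2) S=75.8500 payoff=0.0000 vs cont=0.1649 → 0.1649 [wait]  node(4,3) S=84.3145 payoff=0.0000 vs cont=0.0000 → 0.0000 [wait]  node(4,4) S=93.7235 payoff=0.0000 vs cont=0.0000 → 0.0000 [wait]  ⇒ S*(4)=-
t_3: node(3,0) S=64.7196 payoff=0.0000 vs cont=2.6695 → 2.6695 [wait]  node(3,1) S=71.9420 payoff=0.0000 vs cont=0.6901 → 0.6901 [wait]  node(3,2) S=79.9703 payoff=0.0000 vs cont=0.0824 → 0.0824 [wait]  node(3,3) S=88.8946 payoff=0.0000 vs cont=0.0000 → 0.0000 [wait]  ⇒ S*(3)=-
t_2: node(2,0) S=68.2353 payoff=0.0000 vs cont=1.6771 → 1.6771 [wait]  node(2,1) S=75.8500 payoff=0.0000 vs cont=0.3858 → 0.3858 [wait]  node(2,2) S=84.3145 payoff=0.0000 vs cont=0.0412 → 0.0412 [wait]  ⇒ S*(2)=-
t_1: node(1,0) S=71.9420 payoff=0.0000 vs cont=1.0299 → 1.0299 [wait]  node(1,1) S=79.9703 payoff=0.0000 vs cont=0.2133 → 0.2133 [wait]  ⇒ S*(1)=-
t_0: node(0,0) S=75.8500 payoff=0.0000 vs cont=0.6207 → 0.6207 [wait]  ⇒ S*(0)=-

price = 0.6207
boundary = - - - - - - 55.2225 58.2223
tree:
0.6207
1.0299 0.2133
1.6771 0.3858 0.0412
2.6695 0.6901 0.0824 0.0000
4.1313 1.2169 0.1649 0.0000 0.0000
6.1710 2.1070 0.3300 0.0000 0.0000 0.0000
8.8075 3.5593 0.6604 0.0000 0.0000 0.0000 0.0000
11.6528 5.8077 1.3217 0.0000 0.0000 0.0000 0.0000 0.0000
14.3514 8.8075 2.6450 0.0000 0.0000 0.0000 0.0000 0.0000 0.0000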